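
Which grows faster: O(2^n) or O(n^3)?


cubic grows slower than exponential
O(n^3) is asymptotically smaller; O(2^n) grows faster


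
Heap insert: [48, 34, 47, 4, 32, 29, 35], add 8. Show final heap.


Append 8: [48, 34, 47, 4, 32, 29, 35, 8]
Bubble up: swap idx 7(8) with idx 3(4)
Result: [48, 34, 47, 8, 32, 29, 35, 4]


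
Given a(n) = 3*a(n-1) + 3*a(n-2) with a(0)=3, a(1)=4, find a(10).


Build bottom-up:
...a(8)=59373, a(9)=225099, a(10)=3*225099+3*59373=853416


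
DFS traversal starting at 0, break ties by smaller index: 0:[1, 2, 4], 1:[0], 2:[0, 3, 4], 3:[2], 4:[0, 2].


DFS stack-based: start with [0]
Visit order: [0, 1, 2, 3, 4]


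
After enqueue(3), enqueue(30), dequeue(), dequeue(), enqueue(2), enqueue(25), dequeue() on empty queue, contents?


enqueue(3) -> [3]
enqueue(30) -> [3, 30]
dequeue() returns 3 -> [30]
dequeue() returns 30 -> []
enqueue(2) -> [2]
enqueue(25) -> [2, 25]
dequeue() returns 2 -> [25]
Final queue (front to back): [25]


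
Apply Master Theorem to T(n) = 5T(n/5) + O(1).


a=5, b=5, c=0. log_5(5)=1 > c=0. Case 1: O(n^log_b(a)) = O(n)
Complexity: O(n)


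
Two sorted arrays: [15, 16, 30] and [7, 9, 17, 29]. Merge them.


Compare heads, take smaller each step.
Merged: [7, 9, 15, 16, 17, 29, 30]


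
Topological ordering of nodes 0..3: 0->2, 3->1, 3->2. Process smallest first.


Kahn's algorithm, process smallest node first
Order: [0, 3, 1, 2]


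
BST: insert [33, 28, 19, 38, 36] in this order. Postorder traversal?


Root = 33; build tree by BST insertion.
Postorder traversal: [19, 28, 36, 38, 33]


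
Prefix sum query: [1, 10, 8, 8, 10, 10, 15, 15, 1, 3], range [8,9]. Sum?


Prefix sums: [0, 1, 11, 19, 27, 37, 47, 62, 77, 78, 81]
Sum[8..9] = prefix[10] - prefix[8] = 81 - 77 = 4


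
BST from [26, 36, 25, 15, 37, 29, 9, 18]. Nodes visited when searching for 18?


BST root = 26
Search for 18: compare at each node
Path: [26, 25, 15, 18]


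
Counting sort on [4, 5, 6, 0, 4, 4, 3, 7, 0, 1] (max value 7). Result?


Count array: [2, 1, 0, 1, 3, 1, 1, 1]
Reconstruct: [0, 0, 1, 3, 4, 4, 4, 5, 6, 7]


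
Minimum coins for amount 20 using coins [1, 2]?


dp[0]=0; dp[i]=1+min(dp[i-c] for c in coins)
...dp[15]=8, dp[16]=8, dp[17]=9, dp[18]=9, dp[19]=10, dp[20]=10
Minimum coins for 20 = 10


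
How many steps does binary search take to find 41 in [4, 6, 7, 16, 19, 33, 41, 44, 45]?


Search for 41:
[0,8] mid=4 arr[4]=19
[5,8] mid=6 arr[6]=41
Total: 2 comparisons


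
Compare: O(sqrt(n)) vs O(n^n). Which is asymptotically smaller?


sublinear grows slower than n^n
O(sqrt(n)) is asymptotically smaller; O(n^n) grows faster


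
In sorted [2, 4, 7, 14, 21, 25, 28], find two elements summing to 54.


Two pointers: lo=0, hi=6
No pair sums to 54


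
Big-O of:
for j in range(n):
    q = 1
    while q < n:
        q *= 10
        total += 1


Per nesting level: O(n) * O(log n) = O(n log n)
Complexity: O(n log n)


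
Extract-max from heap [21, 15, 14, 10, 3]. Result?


Max = 21
Replace root with last, heapify down
Resulting heap: [15, 10, 14, 3]


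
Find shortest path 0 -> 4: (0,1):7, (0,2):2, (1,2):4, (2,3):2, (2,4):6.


Dijkstra from 0:
Distances: {0: 0, 1: 6, 2: 2, 3: 4, 4: 8}
Shortest distance to 4 = 8, path = [0, 2, 4]


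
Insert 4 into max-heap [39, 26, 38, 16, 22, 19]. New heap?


Append 4: [39, 26, 38, 16, 22, 19, 4]
Bubble up: no swaps needed
Result: [39, 26, 38, 16, 22, 19, 4]


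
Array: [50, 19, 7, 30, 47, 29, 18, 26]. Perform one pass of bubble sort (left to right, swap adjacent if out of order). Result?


After one pass: [19, 7, 30, 47, 29, 18, 26, 50]


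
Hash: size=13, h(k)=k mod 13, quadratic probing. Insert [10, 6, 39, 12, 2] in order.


Insertions: 10->slot 10; 6->slot 6; 39->slot 0; 12->slot 12; 2->slot 2
Table: [39, None, 2, None, None, None, 6, None, None, None, 10, None, 12]


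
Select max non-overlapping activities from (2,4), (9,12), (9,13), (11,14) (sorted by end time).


Greedy: pick earliest-ending, then skip overlaps.
Selected (2 activities): [(2, 4), (9, 12)]


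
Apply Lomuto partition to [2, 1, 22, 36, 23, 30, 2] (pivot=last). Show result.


Elements <= 2 go left of pivot.
Result: [2, 1, 2, 36, 23, 30, 22], pivot at index 2


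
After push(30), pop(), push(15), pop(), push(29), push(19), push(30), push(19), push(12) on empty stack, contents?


push(30) -> [30]
pop() returns 30 -> []
push(15) -> [15]
pop() returns 15 -> []
push(29) -> [29]
push(19) -> [29, 19]
push(30) -> [29, 19, 30]
push(19) -> [29, 19, 30, 19]
push(12) -> [29, 19, 30, 19, 12]
Final stack (bottom to top): [29, 19, 30, 19, 12]


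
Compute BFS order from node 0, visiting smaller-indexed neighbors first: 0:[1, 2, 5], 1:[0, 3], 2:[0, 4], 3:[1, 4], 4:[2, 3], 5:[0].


BFS queue: start with [0]
Visit order: [0, 1, 2, 5, 3, 4]


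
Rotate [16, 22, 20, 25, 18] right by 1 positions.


Right rotate by 1: [18, 16, 22, 20, 25]


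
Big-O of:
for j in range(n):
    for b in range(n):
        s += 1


Per nesting level: O(n) * O(n) = O(n^2)
Complexity: O(n^2)


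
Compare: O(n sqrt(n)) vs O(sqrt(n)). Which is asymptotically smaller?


sublinear grows slower than n^1.5
O(sqrt(n)) is asymptotically smaller; O(n sqrt(n)) grows faster


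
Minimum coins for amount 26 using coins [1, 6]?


dp[0]=0; dp[i]=1+min(dp[i-c] for c in coins)
...dp[21]=6, dp[22]=7, dp[23]=8, dp[24]=4, dp[25]=5, dp[26]=6
Minimum coins for 26 = 6


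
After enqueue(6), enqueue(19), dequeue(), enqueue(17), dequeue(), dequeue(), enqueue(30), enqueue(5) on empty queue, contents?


enqueue(6) -> [6]
enqueue(19) -> [6, 19]
dequeue() returns 6 -> [19]
enqueue(17) -> [19, 17]
dequeue() returns 19 -> [17]
dequeue() returns 17 -> []
enqueue(30) -> [30]
enqueue(5) -> [30, 5]
Final queue (front to back): [30, 5]


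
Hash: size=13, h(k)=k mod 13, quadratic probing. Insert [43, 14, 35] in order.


Insertions: 43->slot 4; 14->slot 1; 35->slot 9
Table: [None, 14, None, None, 43, None, None, None, None, 35, None, None, None]


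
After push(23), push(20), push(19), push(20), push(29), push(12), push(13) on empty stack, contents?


push(23) -> [23]
push(20) -> [23, 20]
push(19) -> [23, 20, 19]
push(20) -> [23, 20, 19, 20]
push(29) -> [23, 20, 19, 20, 29]
push(12) -> [23, 20, 19, 20, 29, 12]
push(13) -> [23, 20, 19, 20, 29, 12, 13]
Final stack (bottom to top): [23, 20, 19, 20, 29, 12, 13]


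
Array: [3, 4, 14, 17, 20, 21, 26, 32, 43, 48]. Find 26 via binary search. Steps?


Search for 26:
[0,9] mid=4 arr[4]=20
[5,9] mid=7 arr[7]=32
[5,6] mid=5 arr[5]=21
[6,6] mid=6 arr[6]=26
Total: 4 comparisons


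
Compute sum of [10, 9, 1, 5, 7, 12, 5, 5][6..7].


Prefix sums: [0, 10, 19, 20, 25, 32, 44, 49, 54]
Sum[6..7] = prefix[8] - prefix[6] = 54 - 44 = 10


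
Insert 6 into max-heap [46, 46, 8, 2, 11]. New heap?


Append 6: [46, 46, 8, 2, 11, 6]
Bubble up: no swaps needed
Result: [46, 46, 8, 2, 11, 6]


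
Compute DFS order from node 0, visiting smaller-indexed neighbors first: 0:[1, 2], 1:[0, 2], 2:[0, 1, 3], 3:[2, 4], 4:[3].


DFS stack-based: start with [0]
Visit order: [0, 1, 2, 3, 4]


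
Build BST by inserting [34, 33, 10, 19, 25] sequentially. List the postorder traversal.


Root = 34; build tree by BST insertion.
Postorder traversal: [25, 19, 10, 33, 34]


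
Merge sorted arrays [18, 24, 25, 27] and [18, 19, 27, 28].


Compare heads, take smaller each step.
Merged: [18, 18, 19, 24, 25, 27, 27, 28]


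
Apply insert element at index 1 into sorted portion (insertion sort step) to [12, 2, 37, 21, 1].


After one pass: [2, 12, 37, 21, 1]


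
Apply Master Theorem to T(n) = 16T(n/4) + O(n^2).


a=16, b=4, c=2. log_4(16)=2 = c=2. Case 2: O(n^c log n) = O(n^2 log n)
Complexity: O(n^2 log n)


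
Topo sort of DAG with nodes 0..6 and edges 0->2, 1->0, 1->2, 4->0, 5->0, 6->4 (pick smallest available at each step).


Kahn's algorithm, process smallest node first
Order: [1, 3, 5, 6, 4, 0, 2]


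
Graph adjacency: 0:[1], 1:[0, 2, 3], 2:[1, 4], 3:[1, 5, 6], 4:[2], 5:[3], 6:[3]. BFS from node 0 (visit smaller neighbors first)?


BFS queue: start with [0]
Visit order: [0, 1, 2, 3, 4, 5, 6]


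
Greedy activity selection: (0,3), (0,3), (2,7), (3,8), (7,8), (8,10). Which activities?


Greedy: pick earliest-ending, then skip overlaps.
Selected (3 activities): [(0, 3), (3, 8), (8, 10)]


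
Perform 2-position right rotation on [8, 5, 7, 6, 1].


Right rotate by 2: [6, 1, 8, 5, 7]


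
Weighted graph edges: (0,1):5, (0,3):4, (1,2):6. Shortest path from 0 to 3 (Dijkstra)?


Dijkstra from 0:
Distances: {0: 0, 1: 5, 2: 11, 3: 4}
Shortest distance to 3 = 4, path = [0, 3]


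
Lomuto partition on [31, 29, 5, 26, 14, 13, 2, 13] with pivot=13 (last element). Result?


Elements <= 13 go left of pivot.
Result: [5, 13, 2, 13, 14, 29, 31, 26], pivot at index 3


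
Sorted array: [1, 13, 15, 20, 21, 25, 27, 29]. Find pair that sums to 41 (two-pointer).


Two pointers: lo=0, hi=7
Found pair: (20, 21) summing to 41


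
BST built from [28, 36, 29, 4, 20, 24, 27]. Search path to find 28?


BST root = 28
Search for 28: compare at each node
Path: [28]


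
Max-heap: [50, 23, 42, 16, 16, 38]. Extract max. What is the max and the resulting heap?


Max = 50
Replace root with last, heapify down
Resulting heap: [42, 23, 38, 16, 16]


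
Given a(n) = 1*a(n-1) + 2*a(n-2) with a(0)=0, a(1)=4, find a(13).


Build bottom-up:
...a(11)=2732, a(12)=5460, a(13)=1*5460+2*2732=10924


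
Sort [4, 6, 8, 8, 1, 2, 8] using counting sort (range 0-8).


Count array: [0, 1, 1, 0, 1, 0, 1, 0, 3]
Reconstruct: [1, 2, 4, 6, 8, 8, 8]


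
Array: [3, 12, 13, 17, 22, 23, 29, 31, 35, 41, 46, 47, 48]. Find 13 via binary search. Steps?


Search for 13:
[0,12] mid=6 arr[6]=29
[0,5] mid=2 arr[2]=13
Total: 2 comparisons


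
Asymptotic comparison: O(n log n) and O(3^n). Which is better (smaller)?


linearithmic grows slower than exponential (base 3)
O(n log n) is asymptotically smaller; O(3^n) grows faster


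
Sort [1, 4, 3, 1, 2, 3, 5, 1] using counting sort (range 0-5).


Count array: [0, 3, 1, 2, 1, 1]
Reconstruct: [1, 1, 1, 2, 3, 3, 4, 5]


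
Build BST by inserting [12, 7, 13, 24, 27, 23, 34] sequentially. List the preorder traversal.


Root = 12; build tree by BST insertion.
Preorder traversal: [12, 7, 13, 24, 23, 27, 34]


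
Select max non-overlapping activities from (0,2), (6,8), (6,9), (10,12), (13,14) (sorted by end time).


Greedy: pick earliest-ending, then skip overlaps.
Selected (4 activities): [(0, 2), (6, 8), (10, 12), (13, 14)]


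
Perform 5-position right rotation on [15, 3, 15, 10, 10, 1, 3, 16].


Right rotate by 5: [10, 10, 1, 3, 16, 15, 3, 15]


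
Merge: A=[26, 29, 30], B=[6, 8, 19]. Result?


Compare heads, take smaller each step.
Merged: [6, 8, 19, 26, 29, 30]


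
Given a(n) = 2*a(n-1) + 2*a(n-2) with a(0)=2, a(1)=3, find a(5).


Build bottom-up:
...a(3)=26, a(4)=72, a(5)=2*72+2*26=196


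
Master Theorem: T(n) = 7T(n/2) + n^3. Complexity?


a=7, b=2, c=3. log_2(7)=2.807 < c=3. Case 3: O(n^c) = O(n^3)
Complexity: O(n^3)


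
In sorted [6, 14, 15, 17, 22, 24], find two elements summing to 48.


Two pointers: lo=0, hi=5
No pair sums to 48


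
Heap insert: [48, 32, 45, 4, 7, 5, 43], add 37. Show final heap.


Append 37: [48, 32, 45, 4, 7, 5, 43, 37]
Bubble up: swap idx 7(37) with idx 3(4); swap idx 3(37) with idx 1(32)
Result: [48, 37, 45, 32, 7, 5, 43, 4]


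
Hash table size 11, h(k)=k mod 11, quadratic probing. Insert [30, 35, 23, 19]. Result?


Insertions: 30->slot 8; 35->slot 2; 23->slot 1; 19->slot 9
Table: [None, 23, 35, None, None, None, None, None, 30, 19, None]


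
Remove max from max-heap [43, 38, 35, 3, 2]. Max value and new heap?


Max = 43
Replace root with last, heapify down
Resulting heap: [38, 3, 35, 2]


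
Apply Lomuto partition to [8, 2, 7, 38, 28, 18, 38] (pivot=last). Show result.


Elements <= 38 go left of pivot.
Result: [8, 2, 7, 38, 28, 18, 38], pivot at index 6


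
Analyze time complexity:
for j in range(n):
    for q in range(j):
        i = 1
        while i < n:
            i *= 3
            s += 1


Per nesting level: O(n) * O(n) [triangular over j] * O(log n) = O(n^2 log n)
Complexity: O(n^2 log n)


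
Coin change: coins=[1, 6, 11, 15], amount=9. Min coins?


dp[0]=0; dp[i]=1+min(dp[i-c] for c in coins)
...dp[4]=4, dp[5]=5, dp[6]=1, dp[7]=2, dp[8]=3, dp[9]=4
Minimum coins for 9 = 4


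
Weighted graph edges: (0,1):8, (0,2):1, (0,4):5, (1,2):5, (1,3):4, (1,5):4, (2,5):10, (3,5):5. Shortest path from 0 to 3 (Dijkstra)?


Dijkstra from 0:
Distances: {0: 0, 1: 6, 2: 1, 3: 10, 4: 5, 5: 10}
Shortest distance to 3 = 10, path = [0, 2, 1, 3]


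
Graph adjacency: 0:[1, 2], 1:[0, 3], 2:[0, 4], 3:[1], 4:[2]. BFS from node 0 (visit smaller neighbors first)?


BFS queue: start with [0]
Visit order: [0, 1, 2, 3, 4]


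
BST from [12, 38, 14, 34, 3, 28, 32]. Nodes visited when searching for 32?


BST root = 12
Search for 32: compare at each node
Path: [12, 38, 14, 34, 28, 32]


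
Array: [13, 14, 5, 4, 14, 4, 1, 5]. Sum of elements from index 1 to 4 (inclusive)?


Prefix sums: [0, 13, 27, 32, 36, 50, 54, 55, 60]
Sum[1..4] = prefix[5] - prefix[1] = 50 - 13 = 37


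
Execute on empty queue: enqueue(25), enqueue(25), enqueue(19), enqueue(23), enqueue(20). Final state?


enqueue(25) -> [25]
enqueue(25) -> [25, 25]
enqueue(19) -> [25, 25, 19]
enqueue(23) -> [25, 25, 19, 23]
enqueue(20) -> [25, 25, 19, 23, 20]
Final queue (front to back): [25, 25, 19, 23, 20]


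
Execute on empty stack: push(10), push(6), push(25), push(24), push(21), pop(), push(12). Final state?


push(10) -> [10]
push(6) -> [10, 6]
push(25) -> [10, 6, 25]
push(24) -> [10, 6, 25, 24]
push(21) -> [10, 6, 25, 24, 21]
pop() returns 21 -> [10, 6, 25, 24]
push(12) -> [10, 6, 25, 24, 12]
Final stack (bottom to top): [10, 6, 25, 24, 12]


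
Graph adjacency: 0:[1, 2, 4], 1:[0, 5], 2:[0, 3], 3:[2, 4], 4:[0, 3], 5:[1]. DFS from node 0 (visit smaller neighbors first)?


DFS stack-based: start with [0]
Visit order: [0, 1, 5, 2, 3, 4]


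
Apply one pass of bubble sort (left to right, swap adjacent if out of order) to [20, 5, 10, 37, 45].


After one pass: [5, 10, 20, 37, 45]


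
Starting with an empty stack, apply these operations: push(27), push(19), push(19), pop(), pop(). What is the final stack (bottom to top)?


push(27) -> [27]
push(19) -> [27, 19]
push(19) -> [27, 19, 19]
pop() returns 19 -> [27, 19]
pop() returns 19 -> [27]
Final stack (bottom to top): [27]


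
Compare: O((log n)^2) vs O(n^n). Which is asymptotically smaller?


polylogarithmic grows slower than n^n
O((log n)^2) is asymptotically smaller; O(n^n) grows faster


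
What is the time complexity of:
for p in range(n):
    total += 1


Per nesting level: O(n) = O(n)
Complexity: O(n)


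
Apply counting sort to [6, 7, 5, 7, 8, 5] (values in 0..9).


Count array: [0, 0, 0, 0, 0, 2, 1, 2, 1, 0]
Reconstruct: [5, 5, 6, 7, 7, 8]


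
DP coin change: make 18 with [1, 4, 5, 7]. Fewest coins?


dp[0]=0; dp[i]=1+min(dp[i-c] for c in coins)
...dp[13]=3, dp[14]=2, dp[15]=3, dp[16]=3, dp[17]=3, dp[18]=3
Minimum coins for 18 = 3


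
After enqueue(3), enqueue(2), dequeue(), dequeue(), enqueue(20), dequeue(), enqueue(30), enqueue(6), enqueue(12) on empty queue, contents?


enqueue(3) -> [3]
enqueue(2) -> [3, 2]
dequeue() returns 3 -> [2]
dequeue() returns 2 -> []
enqueue(20) -> [20]
dequeue() returns 20 -> []
enqueue(30) -> [30]
enqueue(6) -> [30, 6]
enqueue(12) -> [30, 6, 12]
Final queue (front to back): [30, 6, 12]


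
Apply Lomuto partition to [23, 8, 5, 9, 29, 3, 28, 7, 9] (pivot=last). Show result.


Elements <= 9 go left of pivot.
Result: [8, 5, 9, 3, 7, 9, 28, 29, 23], pivot at index 5


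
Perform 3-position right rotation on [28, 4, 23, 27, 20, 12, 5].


Right rotate by 3: [20, 12, 5, 28, 4, 23, 27]


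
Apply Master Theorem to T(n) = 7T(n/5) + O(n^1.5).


a=7, b=5, c=1.5. log_5(7)=1.209 < c=1.5. Case 3: O(n^c) = O(n^1.500)
Complexity: O(n^1.500)


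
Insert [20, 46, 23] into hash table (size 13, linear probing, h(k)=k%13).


Insertions: 20->slot 7; 46->slot 8; 23->slot 10
Table: [None, None, None, None, None, None, None, 20, 46, None, 23, None, None]


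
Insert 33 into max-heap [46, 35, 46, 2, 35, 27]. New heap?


Append 33: [46, 35, 46, 2, 35, 27, 33]
Bubble up: no swaps needed
Result: [46, 35, 46, 2, 35, 27, 33]


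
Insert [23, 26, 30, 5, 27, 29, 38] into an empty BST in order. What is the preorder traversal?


Root = 23; build tree by BST insertion.
Preorder traversal: [23, 5, 26, 30, 27, 29, 38]


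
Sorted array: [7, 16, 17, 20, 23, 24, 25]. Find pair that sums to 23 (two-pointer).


Two pointers: lo=0, hi=6
Found pair: (7, 16) summing to 23


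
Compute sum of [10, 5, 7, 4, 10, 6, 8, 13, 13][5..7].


Prefix sums: [0, 10, 15, 22, 26, 36, 42, 50, 63, 76]
Sum[5..7] = prefix[8] - prefix[5] = 63 - 36 = 27


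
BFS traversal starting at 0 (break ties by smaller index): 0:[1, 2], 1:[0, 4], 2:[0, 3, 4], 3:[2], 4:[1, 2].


BFS queue: start with [0]
Visit order: [0, 1, 2, 4, 3]


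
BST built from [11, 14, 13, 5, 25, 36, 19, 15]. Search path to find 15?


BST root = 11
Search for 15: compare at each node
Path: [11, 14, 25, 19, 15]


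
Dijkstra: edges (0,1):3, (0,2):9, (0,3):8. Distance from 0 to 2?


Dijkstra from 0:
Distances: {0: 0, 1: 3, 2: 9, 3: 8}
Shortest distance to 2 = 9, path = [0, 2]


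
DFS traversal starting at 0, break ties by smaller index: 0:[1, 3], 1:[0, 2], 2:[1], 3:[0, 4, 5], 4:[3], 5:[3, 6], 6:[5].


DFS stack-based: start with [0]
Visit order: [0, 1, 2, 3, 4, 5, 6]


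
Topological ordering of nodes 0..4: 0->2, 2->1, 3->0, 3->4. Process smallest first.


Kahn's algorithm, process smallest node first
Order: [3, 0, 2, 1, 4]


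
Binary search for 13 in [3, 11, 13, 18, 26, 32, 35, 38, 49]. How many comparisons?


Search for 13:
[0,8] mid=4 arr[4]=26
[0,3] mid=1 arr[1]=11
[2,3] mid=2 arr[2]=13
Total: 3 comparisons


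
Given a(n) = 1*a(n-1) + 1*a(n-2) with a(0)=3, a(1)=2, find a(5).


Build bottom-up:
...a(3)=7, a(4)=12, a(5)=1*12+1*7=19


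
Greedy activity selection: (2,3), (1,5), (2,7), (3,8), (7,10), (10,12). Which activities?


Greedy: pick earliest-ending, then skip overlaps.
Selected (3 activities): [(2, 3), (3, 8), (10, 12)]


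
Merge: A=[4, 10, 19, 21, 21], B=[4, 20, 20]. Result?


Compare heads, take smaller each step.
Merged: [4, 4, 10, 19, 20, 20, 21, 21]


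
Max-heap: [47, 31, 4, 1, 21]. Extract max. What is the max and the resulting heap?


Max = 47
Replace root with last, heapify down
Resulting heap: [31, 21, 4, 1]


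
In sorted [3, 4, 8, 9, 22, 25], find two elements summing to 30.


Two pointers: lo=0, hi=5
Found pair: (8, 22) summing to 30


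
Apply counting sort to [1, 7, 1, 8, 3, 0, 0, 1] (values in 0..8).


Count array: [2, 3, 0, 1, 0, 0, 0, 1, 1]
Reconstruct: [0, 0, 1, 1, 1, 3, 7, 8]


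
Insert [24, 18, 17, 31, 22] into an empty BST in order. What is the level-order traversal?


Root = 24; build tree by BST insertion.
Level-Order traversal: [24, 18, 31, 17, 22]


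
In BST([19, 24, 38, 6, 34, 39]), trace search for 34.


BST root = 19
Search for 34: compare at each node
Path: [19, 24, 38, 34]


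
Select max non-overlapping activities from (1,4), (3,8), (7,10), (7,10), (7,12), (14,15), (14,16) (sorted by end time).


Greedy: pick earliest-ending, then skip overlaps.
Selected (3 activities): [(1, 4), (7, 10), (14, 15)]


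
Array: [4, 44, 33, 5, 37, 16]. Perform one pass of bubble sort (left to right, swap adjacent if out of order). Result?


After one pass: [4, 33, 5, 37, 16, 44]


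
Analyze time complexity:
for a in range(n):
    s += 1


Per nesting level: O(n) = O(n)
Complexity: O(n)


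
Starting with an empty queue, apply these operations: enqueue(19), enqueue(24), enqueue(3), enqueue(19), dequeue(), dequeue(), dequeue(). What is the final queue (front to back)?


enqueue(19) -> [19]
enqueue(24) -> [19, 24]
enqueue(3) -> [19, 24, 3]
enqueue(19) -> [19, 24, 3, 19]
dequeue() returns 19 -> [24, 3, 19]
dequeue() returns 24 -> [3, 19]
dequeue() returns 3 -> [19]
Final queue (front to back): [19]


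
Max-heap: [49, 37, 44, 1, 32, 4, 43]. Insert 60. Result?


Append 60: [49, 37, 44, 1, 32, 4, 43, 60]
Bubble up: swap idx 7(60) with idx 3(1); swap idx 3(60) with idx 1(37); swap idx 1(60) with idx 0(49)
Result: [60, 49, 44, 37, 32, 4, 43, 1]


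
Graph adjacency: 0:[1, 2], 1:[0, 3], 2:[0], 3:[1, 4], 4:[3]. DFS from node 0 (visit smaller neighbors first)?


DFS stack-based: start with [0]
Visit order: [0, 1, 3, 4, 2]


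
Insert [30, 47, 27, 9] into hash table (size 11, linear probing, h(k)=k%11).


Insertions: 30->slot 8; 47->slot 3; 27->slot 5; 9->slot 9
Table: [None, None, None, 47, None, 27, None, None, 30, 9, None]


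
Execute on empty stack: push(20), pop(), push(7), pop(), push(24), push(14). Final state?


push(20) -> [20]
pop() returns 20 -> []
push(7) -> [7]
pop() returns 7 -> []
push(24) -> [24]
push(14) -> [24, 14]
Final stack (bottom to top): [24, 14]


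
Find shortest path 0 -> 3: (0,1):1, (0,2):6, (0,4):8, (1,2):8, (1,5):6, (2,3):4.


Dijkstra from 0:
Distances: {0: 0, 1: 1, 2: 6, 3: 10, 4: 8, 5: 7}
Shortest distance to 3 = 10, path = [0, 2, 3]


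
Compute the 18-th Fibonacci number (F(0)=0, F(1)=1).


F(n)=F(n-1)+F(n-2)
...F(16)=987, F(17)=1597, F(18)=2584


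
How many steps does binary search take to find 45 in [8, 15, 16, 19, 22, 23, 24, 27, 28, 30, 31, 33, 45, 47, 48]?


Search for 45:
[0,14] mid=7 arr[7]=27
[8,14] mid=11 arr[11]=33
[12,14] mid=13 arr[13]=47
[12,12] mid=12 arr[12]=45
Total: 4 comparisons


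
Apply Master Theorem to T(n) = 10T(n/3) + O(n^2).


a=10, b=3, c=2. log_3(10)=2.096 > c=2. Case 1: O(n^log_b(a)) = O(n^2.096)
Complexity: O(n^2.096)


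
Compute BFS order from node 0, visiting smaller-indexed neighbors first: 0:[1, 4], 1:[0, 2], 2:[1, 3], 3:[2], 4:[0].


BFS queue: start with [0]
Visit order: [0, 1, 4, 2, 3]


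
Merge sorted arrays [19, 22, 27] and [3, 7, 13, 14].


Compare heads, take smaller each step.
Merged: [3, 7, 13, 14, 19, 22, 27]


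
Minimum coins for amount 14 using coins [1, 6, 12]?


dp[0]=0; dp[i]=1+min(dp[i-c] for c in coins)
...dp[9]=4, dp[10]=5, dp[11]=6, dp[12]=1, dp[13]=2, dp[14]=3
Minimum coins for 14 = 3


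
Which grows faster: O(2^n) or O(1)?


constant grows slower than exponential
O(1) is asymptotically smaller; O(2^n) grows faster


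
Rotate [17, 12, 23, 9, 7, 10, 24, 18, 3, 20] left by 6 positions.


Left rotate by 6: [24, 18, 3, 20, 17, 12, 23, 9, 7, 10]


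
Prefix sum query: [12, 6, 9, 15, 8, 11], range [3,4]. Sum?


Prefix sums: [0, 12, 18, 27, 42, 50, 61]
Sum[3..4] = prefix[5] - prefix[3] = 50 - 27 = 23


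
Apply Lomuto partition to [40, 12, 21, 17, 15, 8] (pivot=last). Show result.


Elements <= 8 go left of pivot.
Result: [8, 12, 21, 17, 15, 40], pivot at index 0


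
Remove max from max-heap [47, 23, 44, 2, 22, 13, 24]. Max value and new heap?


Max = 47
Replace root with last, heapify down
Resulting heap: [44, 23, 24, 2, 22, 13]


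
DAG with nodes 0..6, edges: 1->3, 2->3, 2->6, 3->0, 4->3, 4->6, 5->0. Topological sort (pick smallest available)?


Kahn's algorithm, process smallest node first
Order: [1, 2, 4, 3, 5, 0, 6]


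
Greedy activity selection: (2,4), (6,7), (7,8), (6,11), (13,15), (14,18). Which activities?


Greedy: pick earliest-ending, then skip overlaps.
Selected (4 activities): [(2, 4), (6, 7), (7, 8), (13, 15)]


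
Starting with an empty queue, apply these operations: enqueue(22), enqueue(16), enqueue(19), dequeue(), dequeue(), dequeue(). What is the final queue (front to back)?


enqueue(22) -> [22]
enqueue(16) -> [22, 16]
enqueue(19) -> [22, 16, 19]
dequeue() returns 22 -> [16, 19]
dequeue() returns 16 -> [19]
dequeue() returns 19 -> []
Final queue (front to back): []


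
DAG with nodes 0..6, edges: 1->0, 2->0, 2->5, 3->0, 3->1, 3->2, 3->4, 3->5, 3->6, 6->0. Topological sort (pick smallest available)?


Kahn's algorithm, process smallest node first
Order: [3, 1, 2, 4, 5, 6, 0]


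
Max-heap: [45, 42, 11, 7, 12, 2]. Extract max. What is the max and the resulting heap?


Max = 45
Replace root with last, heapify down
Resulting heap: [42, 12, 11, 7, 2]


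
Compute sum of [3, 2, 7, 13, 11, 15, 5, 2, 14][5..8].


Prefix sums: [0, 3, 5, 12, 25, 36, 51, 56, 58, 72]
Sum[5..8] = prefix[9] - prefix[5] = 72 - 36 = 36


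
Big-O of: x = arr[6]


Analysis: constant-time operation, no loop
Complexity: O(1)


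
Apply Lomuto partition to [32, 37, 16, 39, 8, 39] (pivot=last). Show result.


Elements <= 39 go left of pivot.
Result: [32, 37, 16, 39, 8, 39], pivot at index 5


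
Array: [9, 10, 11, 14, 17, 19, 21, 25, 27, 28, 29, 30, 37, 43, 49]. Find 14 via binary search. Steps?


Search for 14:
[0,14] mid=7 arr[7]=25
[0,6] mid=3 arr[3]=14
Total: 2 comparisons


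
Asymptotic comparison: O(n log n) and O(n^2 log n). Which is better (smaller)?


linearithmic grows slower than n^2 log n
O(n log n) is asymptotically smaller; O(n^2 log n) grows faster


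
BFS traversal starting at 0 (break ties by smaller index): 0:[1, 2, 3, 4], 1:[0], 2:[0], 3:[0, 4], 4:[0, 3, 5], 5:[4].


BFS queue: start with [0]
Visit order: [0, 1, 2, 3, 4, 5]


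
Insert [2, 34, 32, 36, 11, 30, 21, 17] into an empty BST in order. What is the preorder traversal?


Root = 2; build tree by BST insertion.
Preorder traversal: [2, 34, 32, 11, 30, 21, 17, 36]


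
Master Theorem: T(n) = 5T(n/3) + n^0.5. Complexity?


a=5, b=3, c=0.5. log_3(5)=1.465 > c=0.5. Case 1: O(n^log_b(a)) = O(n^1.465)
Complexity: O(n^1.465)


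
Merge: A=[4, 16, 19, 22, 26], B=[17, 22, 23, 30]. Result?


Compare heads, take smaller each step.
Merged: [4, 16, 17, 19, 22, 22, 23, 26, 30]


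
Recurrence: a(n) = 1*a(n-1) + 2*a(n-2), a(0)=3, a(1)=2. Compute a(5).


Build bottom-up:
...a(3)=12, a(4)=28, a(5)=1*28+2*12=52


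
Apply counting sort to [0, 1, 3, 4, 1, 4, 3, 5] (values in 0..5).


Count array: [1, 2, 0, 2, 2, 1]
Reconstruct: [0, 1, 1, 3, 3, 4, 4, 5]


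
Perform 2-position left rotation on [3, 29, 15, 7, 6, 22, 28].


Left rotate by 2: [15, 7, 6, 22, 28, 3, 29]


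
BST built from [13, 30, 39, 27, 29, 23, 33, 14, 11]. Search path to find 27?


BST root = 13
Search for 27: compare at each node
Path: [13, 30, 27]


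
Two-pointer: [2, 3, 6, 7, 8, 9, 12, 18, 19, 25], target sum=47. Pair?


Two pointers: lo=0, hi=9
No pair sums to 47


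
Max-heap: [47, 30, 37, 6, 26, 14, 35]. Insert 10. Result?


Append 10: [47, 30, 37, 6, 26, 14, 35, 10]
Bubble up: swap idx 7(10) with idx 3(6)
Result: [47, 30, 37, 10, 26, 14, 35, 6]


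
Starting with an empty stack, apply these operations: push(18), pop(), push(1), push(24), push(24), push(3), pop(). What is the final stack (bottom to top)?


push(18) -> [18]
pop() returns 18 -> []
push(1) -> [1]
push(24) -> [1, 24]
push(24) -> [1, 24, 24]
push(3) -> [1, 24, 24, 3]
pop() returns 3 -> [1, 24, 24]
Final stack (bottom to top): [1, 24, 24]


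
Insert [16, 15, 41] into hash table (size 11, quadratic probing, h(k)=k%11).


Insertions: 16->slot 5; 15->slot 4; 41->slot 8
Table: [None, None, None, None, 15, 16, None, None, 41, None, None]


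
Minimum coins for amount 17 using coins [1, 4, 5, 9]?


dp[0]=0; dp[i]=1+min(dp[i-c] for c in coins)
...dp[12]=3, dp[13]=2, dp[14]=2, dp[15]=3, dp[16]=4, dp[17]=3
Minimum coins for 17 = 3


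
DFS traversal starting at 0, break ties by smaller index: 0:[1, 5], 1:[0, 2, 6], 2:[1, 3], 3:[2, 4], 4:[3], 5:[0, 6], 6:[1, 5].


DFS stack-based: start with [0]
Visit order: [0, 1, 2, 3, 4, 6, 5]


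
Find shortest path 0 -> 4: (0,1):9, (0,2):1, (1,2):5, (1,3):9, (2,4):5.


Dijkstra from 0:
Distances: {0: 0, 1: 6, 2: 1, 3: 15, 4: 6}
Shortest distance to 4 = 6, path = [0, 2, 4]


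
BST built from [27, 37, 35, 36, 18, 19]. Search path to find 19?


BST root = 27
Search for 19: compare at each node
Path: [27, 18, 19]


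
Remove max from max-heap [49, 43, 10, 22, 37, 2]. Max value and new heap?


Max = 49
Replace root with last, heapify down
Resulting heap: [43, 37, 10, 22, 2]


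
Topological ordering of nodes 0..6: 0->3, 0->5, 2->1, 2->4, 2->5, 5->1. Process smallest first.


Kahn's algorithm, process smallest node first
Order: [0, 2, 3, 4, 5, 1, 6]


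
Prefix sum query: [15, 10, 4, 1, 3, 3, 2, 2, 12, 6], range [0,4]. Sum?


Prefix sums: [0, 15, 25, 29, 30, 33, 36, 38, 40, 52, 58]
Sum[0..4] = prefix[5] - prefix[0] = 33 - 0 = 33


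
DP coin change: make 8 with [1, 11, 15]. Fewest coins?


dp[0]=0; dp[i]=1+min(dp[i-c] for c in coins)
...dp[3]=3, dp[4]=4, dp[5]=5, dp[6]=6, dp[7]=7, dp[8]=8
Minimum coins for 8 = 8


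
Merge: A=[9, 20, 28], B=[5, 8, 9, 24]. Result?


Compare heads, take smaller each step.
Merged: [5, 8, 9, 9, 20, 24, 28]


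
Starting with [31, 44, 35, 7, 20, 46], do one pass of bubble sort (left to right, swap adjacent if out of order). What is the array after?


After one pass: [31, 35, 7, 20, 44, 46]


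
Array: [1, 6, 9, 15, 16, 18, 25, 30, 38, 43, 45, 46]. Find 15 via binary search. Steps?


Search for 15:
[0,11] mid=5 arr[5]=18
[0,4] mid=2 arr[2]=9
[3,4] mid=3 arr[3]=15
Total: 3 comparisons


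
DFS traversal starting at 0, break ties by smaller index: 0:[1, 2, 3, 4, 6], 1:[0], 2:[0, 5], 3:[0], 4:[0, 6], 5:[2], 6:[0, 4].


DFS stack-based: start with [0]
Visit order: [0, 1, 2, 5, 3, 4, 6]


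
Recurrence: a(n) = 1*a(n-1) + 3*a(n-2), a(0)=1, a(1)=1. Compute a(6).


Build bottom-up:
...a(4)=19, a(5)=40, a(6)=1*40+3*19=97


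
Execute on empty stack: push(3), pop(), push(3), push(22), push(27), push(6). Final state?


push(3) -> [3]
pop() returns 3 -> []
push(3) -> [3]
push(22) -> [3, 22]
push(27) -> [3, 22, 27]
push(6) -> [3, 22, 27, 6]
Final stack (bottom to top): [3, 22, 27, 6]


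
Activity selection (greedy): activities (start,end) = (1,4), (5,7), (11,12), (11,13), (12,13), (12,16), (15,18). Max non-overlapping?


Greedy: pick earliest-ending, then skip overlaps.
Selected (5 activities): [(1, 4), (5, 7), (11, 12), (12, 13), (15, 18)]


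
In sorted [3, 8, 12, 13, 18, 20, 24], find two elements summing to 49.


Two pointers: lo=0, hi=6
No pair sums to 49


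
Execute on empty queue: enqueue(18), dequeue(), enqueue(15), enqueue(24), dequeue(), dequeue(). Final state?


enqueue(18) -> [18]
dequeue() returns 18 -> []
enqueue(15) -> [15]
enqueue(24) -> [15, 24]
dequeue() returns 15 -> [24]
dequeue() returns 24 -> []
Final queue (front to back): []


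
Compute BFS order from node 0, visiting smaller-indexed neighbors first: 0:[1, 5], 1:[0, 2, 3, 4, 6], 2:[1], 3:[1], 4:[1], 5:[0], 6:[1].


BFS queue: start with [0]
Visit order: [0, 1, 5, 2, 3, 4, 6]


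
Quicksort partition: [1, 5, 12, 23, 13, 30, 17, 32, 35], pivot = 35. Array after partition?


Elements <= 35 go left of pivot.
Result: [1, 5, 12, 23, 13, 30, 17, 32, 35], pivot at index 8


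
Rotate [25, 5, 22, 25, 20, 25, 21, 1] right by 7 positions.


Right rotate by 7: [5, 22, 25, 20, 25, 21, 1, 25]


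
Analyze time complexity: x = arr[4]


Analysis: constant-time operation, no loop
Complexity: O(1)


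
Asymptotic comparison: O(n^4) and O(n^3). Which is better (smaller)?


cubic grows slower than quartic
O(n^3) is asymptotically smaller; O(n^4) grows faster


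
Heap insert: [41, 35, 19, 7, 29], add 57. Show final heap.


Append 57: [41, 35, 19, 7, 29, 57]
Bubble up: swap idx 5(57) with idx 2(19); swap idx 2(57) with idx 0(41)
Result: [57, 35, 41, 7, 29, 19]


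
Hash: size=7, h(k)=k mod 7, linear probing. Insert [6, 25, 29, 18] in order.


Insertions: 6->slot 6; 25->slot 4; 29->slot 1; 18->slot 5
Table: [None, 29, None, None, 25, 18, 6]


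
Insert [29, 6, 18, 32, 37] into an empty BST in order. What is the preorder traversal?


Root = 29; build tree by BST insertion.
Preorder traversal: [29, 6, 18, 32, 37]


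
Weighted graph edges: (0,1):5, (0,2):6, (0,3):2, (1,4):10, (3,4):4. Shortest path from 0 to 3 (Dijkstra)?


Dijkstra from 0:
Distances: {0: 0, 1: 5, 2: 6, 3: 2, 4: 6}
Shortest distance to 3 = 2, path = [0, 3]


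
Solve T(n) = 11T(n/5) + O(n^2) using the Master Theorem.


a=11, b=5, c=2. log_5(11)=1.490 < c=2. Case 3: O(n^c) = O(n^2)
Complexity: O(n^2)


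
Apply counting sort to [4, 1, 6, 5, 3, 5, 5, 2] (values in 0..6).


Count array: [0, 1, 1, 1, 1, 3, 1]
Reconstruct: [1, 2, 3, 4, 5, 5, 5, 6]


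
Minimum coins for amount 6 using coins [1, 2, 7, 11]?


dp[0]=0; dp[i]=1+min(dp[i-c] for c in coins)
...dp[1]=1, dp[2]=1, dp[3]=2, dp[4]=2, dp[5]=3, dp[6]=3
Minimum coins for 6 = 3


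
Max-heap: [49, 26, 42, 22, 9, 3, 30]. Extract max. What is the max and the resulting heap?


Max = 49
Replace root with last, heapify down
Resulting heap: [42, 26, 30, 22, 9, 3]


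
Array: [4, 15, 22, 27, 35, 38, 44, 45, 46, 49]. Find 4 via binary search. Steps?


Search for 4:
[0,9] mid=4 arr[4]=35
[0,3] mid=1 arr[1]=15
[0,0] mid=0 arr[0]=4
Total: 3 comparisons


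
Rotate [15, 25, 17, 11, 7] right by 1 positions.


Right rotate by 1: [7, 15, 25, 17, 11]


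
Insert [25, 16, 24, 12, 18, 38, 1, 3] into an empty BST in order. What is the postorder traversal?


Root = 25; build tree by BST insertion.
Postorder traversal: [3, 1, 12, 18, 24, 16, 38, 25]


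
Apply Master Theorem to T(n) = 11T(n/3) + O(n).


a=11, b=3, c=1. log_3(11)=2.183 > c=1. Case 1: O(n^log_b(a)) = O(n^2.183)
Complexity: O(n^2.183)


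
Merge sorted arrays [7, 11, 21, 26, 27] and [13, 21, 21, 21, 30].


Compare heads, take smaller each step.
Merged: [7, 11, 13, 21, 21, 21, 21, 26, 27, 30]


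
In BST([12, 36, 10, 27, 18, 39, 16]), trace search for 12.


BST root = 12
Search for 12: compare at each node
Path: [12]


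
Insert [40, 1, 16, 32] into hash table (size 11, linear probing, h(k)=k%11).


Insertions: 40->slot 7; 1->slot 1; 16->slot 5; 32->slot 10
Table: [None, 1, None, None, None, 16, None, 40, None, None, 32]


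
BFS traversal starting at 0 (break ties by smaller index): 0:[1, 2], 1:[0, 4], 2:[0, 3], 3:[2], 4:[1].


BFS queue: start with [0]
Visit order: [0, 1, 2, 4, 3]


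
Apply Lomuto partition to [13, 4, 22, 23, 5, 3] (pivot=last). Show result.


Elements <= 3 go left of pivot.
Result: [3, 4, 22, 23, 5, 13], pivot at index 0


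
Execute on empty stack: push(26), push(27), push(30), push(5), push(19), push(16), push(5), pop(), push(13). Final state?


push(26) -> [26]
push(27) -> [26, 27]
push(30) -> [26, 27, 30]
push(5) -> [26, 27, 30, 5]
push(19) -> [26, 27, 30, 5, 19]
push(16) -> [26, 27, 30, 5, 19, 16]
push(5) -> [26, 27, 30, 5, 19, 16, 5]
pop() returns 5 -> [26, 27, 30, 5, 19, 16]
push(13) -> [26, 27, 30, 5, 19, 16, 13]
Final stack (bottom to top): [26, 27, 30, 5, 19, 16, 13]


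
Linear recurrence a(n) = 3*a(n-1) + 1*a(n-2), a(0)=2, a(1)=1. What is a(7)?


Build bottom-up:
...a(5)=175, a(6)=578, a(7)=3*578+1*175=1909


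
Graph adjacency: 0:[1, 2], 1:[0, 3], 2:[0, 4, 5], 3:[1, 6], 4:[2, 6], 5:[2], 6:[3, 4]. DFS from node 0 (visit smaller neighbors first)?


DFS stack-based: start with [0]
Visit order: [0, 1, 3, 6, 4, 2, 5]


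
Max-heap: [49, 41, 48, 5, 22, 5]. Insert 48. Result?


Append 48: [49, 41, 48, 5, 22, 5, 48]
Bubble up: no swaps needed
Result: [49, 41, 48, 5, 22, 5, 48]


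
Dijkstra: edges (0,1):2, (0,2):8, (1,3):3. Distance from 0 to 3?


Dijkstra from 0:
Distances: {0: 0, 1: 2, 2: 8, 3: 5}
Shortest distance to 3 = 5, path = [0, 1, 3]


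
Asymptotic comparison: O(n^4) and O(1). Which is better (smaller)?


constant grows slower than quartic
O(1) is asymptotically smaller; O(n^4) grows faster


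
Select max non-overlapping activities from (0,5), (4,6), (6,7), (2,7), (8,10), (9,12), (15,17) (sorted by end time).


Greedy: pick earliest-ending, then skip overlaps.
Selected (4 activities): [(0, 5), (6, 7), (8, 10), (15, 17)]


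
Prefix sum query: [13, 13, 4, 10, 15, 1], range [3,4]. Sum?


Prefix sums: [0, 13, 26, 30, 40, 55, 56]
Sum[3..4] = prefix[5] - prefix[3] = 55 - 30 = 25


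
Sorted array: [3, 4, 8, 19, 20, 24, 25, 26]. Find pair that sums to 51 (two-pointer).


Two pointers: lo=0, hi=7
Found pair: (25, 26) summing to 51


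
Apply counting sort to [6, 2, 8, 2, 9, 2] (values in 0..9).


Count array: [0, 0, 3, 0, 0, 0, 1, 0, 1, 1]
Reconstruct: [2, 2, 2, 6, 8, 9]


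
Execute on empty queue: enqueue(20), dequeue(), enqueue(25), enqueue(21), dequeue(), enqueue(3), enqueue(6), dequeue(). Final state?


enqueue(20) -> [20]
dequeue() returns 20 -> []
enqueue(25) -> [25]
enqueue(21) -> [25, 21]
dequeue() returns 25 -> [21]
enqueue(3) -> [21, 3]
enqueue(6) -> [21, 3, 6]
dequeue() returns 21 -> [3, 6]
Final queue (front to back): [3, 6]


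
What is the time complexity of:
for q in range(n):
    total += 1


Per nesting level: O(n) = O(n)
Complexity: O(n)


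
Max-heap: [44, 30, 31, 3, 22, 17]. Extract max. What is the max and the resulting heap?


Max = 44
Replace root with last, heapify down
Resulting heap: [31, 30, 17, 3, 22]


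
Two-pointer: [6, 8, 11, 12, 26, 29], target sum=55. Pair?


Two pointers: lo=0, hi=5
Found pair: (26, 29) summing to 55


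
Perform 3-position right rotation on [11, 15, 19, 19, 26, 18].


Right rotate by 3: [19, 26, 18, 11, 15, 19]


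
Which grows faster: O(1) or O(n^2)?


constant grows slower than quadratic
O(1) is asymptotically smaller; O(n^2) grows faster


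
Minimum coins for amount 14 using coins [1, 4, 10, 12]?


dp[0]=0; dp[i]=1+min(dp[i-c] for c in coins)
...dp[9]=3, dp[10]=1, dp[11]=2, dp[12]=1, dp[13]=2, dp[14]=2
Minimum coins for 14 = 2


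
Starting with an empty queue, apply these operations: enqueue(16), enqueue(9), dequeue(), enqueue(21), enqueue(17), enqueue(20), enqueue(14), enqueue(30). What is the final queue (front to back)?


enqueue(16) -> [16]
enqueue(9) -> [16, 9]
dequeue() returns 16 -> [9]
enqueue(21) -> [9, 21]
enqueue(17) -> [9, 21, 17]
enqueue(20) -> [9, 21, 17, 20]
enqueue(14) -> [9, 21, 17, 20, 14]
enqueue(30) -> [9, 21, 17, 20, 14, 30]
Final queue (front to back): [9, 21, 17, 20, 14, 30]


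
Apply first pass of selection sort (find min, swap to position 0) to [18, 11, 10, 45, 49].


After one pass: [10, 11, 18, 45, 49]


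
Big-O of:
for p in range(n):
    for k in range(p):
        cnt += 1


Per nesting level: O(n) * O(n) [triangular over p] = O(n^2)
Complexity: O(n^2)


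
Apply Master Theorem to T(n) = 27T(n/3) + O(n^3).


a=27, b=3, c=3. log_3(27)=3 = c=3. Case 2: O(n^c log n) = O(n^3 log n)
Complexity: O(n^3 log n)


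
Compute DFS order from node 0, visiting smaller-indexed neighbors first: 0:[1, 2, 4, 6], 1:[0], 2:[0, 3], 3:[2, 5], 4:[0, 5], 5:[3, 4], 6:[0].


DFS stack-based: start with [0]
Visit order: [0, 1, 2, 3, 5, 4, 6]


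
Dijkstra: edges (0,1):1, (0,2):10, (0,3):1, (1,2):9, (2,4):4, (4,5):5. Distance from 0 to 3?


Dijkstra from 0:
Distances: {0: 0, 1: 1, 2: 10, 3: 1, 4: 14, 5: 19}
Shortest distance to 3 = 1, path = [0, 3]


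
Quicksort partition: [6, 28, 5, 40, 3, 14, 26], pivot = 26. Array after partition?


Elements <= 26 go left of pivot.
Result: [6, 5, 3, 14, 26, 40, 28], pivot at index 4
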